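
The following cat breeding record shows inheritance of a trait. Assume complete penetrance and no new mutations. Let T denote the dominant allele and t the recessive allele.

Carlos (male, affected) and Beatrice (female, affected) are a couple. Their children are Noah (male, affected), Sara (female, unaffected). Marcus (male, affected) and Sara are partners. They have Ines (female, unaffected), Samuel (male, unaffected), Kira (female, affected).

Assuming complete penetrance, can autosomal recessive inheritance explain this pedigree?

Under autosomal recessive, Sara (unaffected, female) cannot arise from Carlos (affected) × Beatrice (affected).

No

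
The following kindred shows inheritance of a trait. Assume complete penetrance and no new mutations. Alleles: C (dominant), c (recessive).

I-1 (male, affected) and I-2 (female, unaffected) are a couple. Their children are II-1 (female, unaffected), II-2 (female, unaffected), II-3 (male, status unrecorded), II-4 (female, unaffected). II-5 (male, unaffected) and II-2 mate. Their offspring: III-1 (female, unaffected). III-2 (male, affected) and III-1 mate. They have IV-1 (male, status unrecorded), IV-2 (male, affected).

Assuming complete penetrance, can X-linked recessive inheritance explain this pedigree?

Yes

A consistent assignment under X-linked recessive exists: I-1 X^c Y, I-2 X^C X^C, II-1 X^C X^c, II-2 X^C X^c, II-3 X^C Y, II-4 X^C X^c, II-5 X^C Y, III-1 X^C X^c, III-2 X^c Y, IV-1 X^C Y, IV-2 X^c Y.
In this assignment every recorded phenotype matches its genotype and every non-founder's genotype is obtainable from its parents' genotypes, so the pedigree is consistent.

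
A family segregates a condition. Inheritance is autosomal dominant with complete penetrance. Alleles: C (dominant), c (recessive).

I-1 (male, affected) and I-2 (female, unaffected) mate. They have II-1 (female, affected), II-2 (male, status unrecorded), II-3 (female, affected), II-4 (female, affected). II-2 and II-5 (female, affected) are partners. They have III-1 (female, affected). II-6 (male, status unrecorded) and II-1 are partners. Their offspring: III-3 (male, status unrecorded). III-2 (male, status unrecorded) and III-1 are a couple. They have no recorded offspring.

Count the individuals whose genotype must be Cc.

3

Obligate heterozygotes: II-1 is affected so carries C and received c from I-2 (cc), so II-1 is Cc; II-3 is affected so carries C and received c from I-2 (cc), so II-3 is Cc; II-4 is affected so carries C and received c from I-2 (cc), so II-4 is Cc.
Every other individual is either homozygous by phenotype or has at least one consistent homozygous assignment, so the count is 3.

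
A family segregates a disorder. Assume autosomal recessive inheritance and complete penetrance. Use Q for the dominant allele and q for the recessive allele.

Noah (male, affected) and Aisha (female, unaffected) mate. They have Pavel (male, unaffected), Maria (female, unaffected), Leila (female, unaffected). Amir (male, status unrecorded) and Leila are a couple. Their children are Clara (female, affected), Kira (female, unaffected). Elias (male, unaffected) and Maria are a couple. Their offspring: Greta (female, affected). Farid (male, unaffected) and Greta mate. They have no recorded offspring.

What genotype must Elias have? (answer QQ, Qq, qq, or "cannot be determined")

Qq

From phenotype alone, Elias is QQ or Qq.
Elias is unaffected so carries Q and passed q to Greta (qq), so Elias is Qq.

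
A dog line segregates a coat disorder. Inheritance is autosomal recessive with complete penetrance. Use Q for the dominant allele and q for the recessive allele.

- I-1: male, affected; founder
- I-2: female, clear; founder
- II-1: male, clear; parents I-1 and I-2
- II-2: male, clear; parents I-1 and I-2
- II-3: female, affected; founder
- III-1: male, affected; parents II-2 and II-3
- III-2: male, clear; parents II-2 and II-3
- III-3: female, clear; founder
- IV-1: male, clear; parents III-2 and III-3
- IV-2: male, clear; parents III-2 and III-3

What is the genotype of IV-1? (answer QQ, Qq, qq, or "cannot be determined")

IV-1's phenotype allows QQ or Qq, and no parent or child forces a single allele at both positions; consistent genotype assignments exist with IV-1 as QQ or Qq.

cannot be determined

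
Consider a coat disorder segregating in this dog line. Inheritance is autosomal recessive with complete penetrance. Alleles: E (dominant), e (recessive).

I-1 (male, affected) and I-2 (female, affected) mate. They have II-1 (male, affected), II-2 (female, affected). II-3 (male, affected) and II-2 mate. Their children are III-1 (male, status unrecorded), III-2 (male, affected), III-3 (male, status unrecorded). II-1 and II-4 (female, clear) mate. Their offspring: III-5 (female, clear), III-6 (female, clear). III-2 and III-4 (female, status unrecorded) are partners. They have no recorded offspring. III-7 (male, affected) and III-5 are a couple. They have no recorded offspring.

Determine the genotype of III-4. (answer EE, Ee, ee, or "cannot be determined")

III-4's phenotype is unrecorded, and no parent or child forces a single allele at both positions; consistent genotype assignments exist with III-4 as EE or Ee or ee.

cannot be determined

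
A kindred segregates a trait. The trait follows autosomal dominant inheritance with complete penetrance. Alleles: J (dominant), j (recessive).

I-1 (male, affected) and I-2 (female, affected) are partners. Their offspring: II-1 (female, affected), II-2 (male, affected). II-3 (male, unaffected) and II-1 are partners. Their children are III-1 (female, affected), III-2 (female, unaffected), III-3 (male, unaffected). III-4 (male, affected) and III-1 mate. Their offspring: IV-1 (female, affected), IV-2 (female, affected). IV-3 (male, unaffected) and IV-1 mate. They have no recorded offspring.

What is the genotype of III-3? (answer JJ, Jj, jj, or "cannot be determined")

III-3 is unaffected, so III-3 is jj.

jj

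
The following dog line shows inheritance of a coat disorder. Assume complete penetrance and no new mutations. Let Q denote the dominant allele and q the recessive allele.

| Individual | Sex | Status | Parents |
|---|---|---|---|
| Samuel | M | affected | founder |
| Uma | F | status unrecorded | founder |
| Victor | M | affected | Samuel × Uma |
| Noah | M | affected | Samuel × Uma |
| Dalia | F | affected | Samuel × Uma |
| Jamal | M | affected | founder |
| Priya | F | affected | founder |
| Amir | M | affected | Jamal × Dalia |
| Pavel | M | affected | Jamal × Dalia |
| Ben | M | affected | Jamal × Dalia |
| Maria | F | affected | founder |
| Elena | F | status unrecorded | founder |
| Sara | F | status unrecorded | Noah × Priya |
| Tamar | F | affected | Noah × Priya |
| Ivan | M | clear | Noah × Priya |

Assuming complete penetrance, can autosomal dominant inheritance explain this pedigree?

A consistent assignment under autosomal dominant exists: Samuel QQ, Uma Qq, Victor QQ, Noah Qq, Dalia QQ, Jamal QQ, Priya Qq, Amir QQ, Pavel QQ, Ben QQ, Maria QQ, Elena QQ, Sara QQ, Tamar QQ, Ivan qq.
In this assignment every recorded phenotype matches its genotype and every non-founder's genotype is obtainable from its parents' genotypes, so the pedigree is consistent.

Yes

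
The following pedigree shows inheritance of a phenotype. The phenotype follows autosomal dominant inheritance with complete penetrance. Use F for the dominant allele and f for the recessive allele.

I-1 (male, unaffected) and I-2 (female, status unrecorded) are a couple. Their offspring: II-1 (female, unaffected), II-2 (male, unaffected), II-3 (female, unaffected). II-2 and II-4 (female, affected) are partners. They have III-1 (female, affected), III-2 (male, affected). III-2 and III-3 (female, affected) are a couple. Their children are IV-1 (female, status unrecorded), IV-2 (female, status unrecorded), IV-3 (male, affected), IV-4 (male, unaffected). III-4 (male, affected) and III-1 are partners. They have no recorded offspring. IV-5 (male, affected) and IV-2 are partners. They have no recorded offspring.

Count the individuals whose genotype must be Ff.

3

Obligate heterozygotes: III-1 is affected so carries F and received f from II-2 (ff), so III-1 is Ff; III-2 is affected so carries F and received f from II-2 (ff), so III-2 is Ff; III-3 is affected so carries F and passed f to IV-4 (ff), so III-3 is Ff.
Every other individual is either homozygous by phenotype or has at least one consistent homozygous assignment, so the count is 3.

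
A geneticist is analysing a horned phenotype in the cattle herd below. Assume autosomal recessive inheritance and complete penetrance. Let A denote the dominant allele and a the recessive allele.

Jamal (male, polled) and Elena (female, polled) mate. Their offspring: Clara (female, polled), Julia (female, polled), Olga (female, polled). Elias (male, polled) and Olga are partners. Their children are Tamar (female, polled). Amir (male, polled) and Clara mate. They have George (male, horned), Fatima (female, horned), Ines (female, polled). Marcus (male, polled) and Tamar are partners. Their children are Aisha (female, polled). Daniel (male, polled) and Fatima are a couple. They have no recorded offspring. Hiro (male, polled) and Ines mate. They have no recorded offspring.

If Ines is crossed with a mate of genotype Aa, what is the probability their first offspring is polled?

Amir is polled so carries A and passed a to George (aa), so Amir is Aa.
Clara is polled so carries A and passed a to George (aa), so Clara is Aa.
Ines is a polled offspring of Amir (Aa) × Clara (Aa), whose cross gives 1/4 AA : 1/2 Aa : 1/4 aa; conditioning on being polled, Ines is AA with probability 1/3, Aa with probability 2/3.
Summing over parental genotype combinations, P(offspring is polled) = 1/3·1 + 2/3·3/4 = 5/6.

5/6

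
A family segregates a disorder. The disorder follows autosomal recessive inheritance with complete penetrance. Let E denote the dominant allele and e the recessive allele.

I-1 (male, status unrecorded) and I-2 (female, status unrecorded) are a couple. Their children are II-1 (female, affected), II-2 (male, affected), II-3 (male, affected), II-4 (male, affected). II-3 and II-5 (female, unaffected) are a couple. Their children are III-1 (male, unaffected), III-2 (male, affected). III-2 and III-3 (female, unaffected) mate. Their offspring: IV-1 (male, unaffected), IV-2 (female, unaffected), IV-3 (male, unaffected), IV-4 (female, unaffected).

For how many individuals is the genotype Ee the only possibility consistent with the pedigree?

Obligate heterozygotes: II-5 is unaffected so carries E and passed e to III-2 (ee), so II-5 is Ee; III-1 is unaffected so carries E and received e from II-3 (ee), so III-1 is Ee; IV-1 is unaffected so carries E and received e from III-2 (ee), so IV-1 is Ee; IV-2 is unaffected so carries E and received e from III-2 (ee), so IV-2 is Ee; IV-3 is unaffected so carries E and received e from III-2 (ee), so IV-3 is Ee; IV-4 is unaffected so carries E and received e from III-2 (ee), so IV-4 is Ee.
Every other individual is either homozygous by phenotype or has at least one consistent homozygous assignment, so the count is 6.

6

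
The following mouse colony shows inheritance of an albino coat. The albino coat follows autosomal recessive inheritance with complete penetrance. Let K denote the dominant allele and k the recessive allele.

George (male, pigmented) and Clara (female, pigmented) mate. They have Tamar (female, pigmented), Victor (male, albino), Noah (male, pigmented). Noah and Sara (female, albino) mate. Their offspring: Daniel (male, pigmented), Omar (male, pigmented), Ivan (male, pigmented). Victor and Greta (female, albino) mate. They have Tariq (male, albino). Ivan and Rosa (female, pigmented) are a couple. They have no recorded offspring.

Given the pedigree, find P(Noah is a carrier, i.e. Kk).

1/5

George is pigmented so carries K and passed k to Victor (kk), so George is Kk.
Clara is pigmented so carries K and passed k to Victor (kk), so Clara is Kk.
Their cross gives offspring ratios 1/4 KK : 1/2 Kk : 1/4 kk. Conditioning on Noah being pigmented, P(Kk) = 1/2 / 3/4 = 2/3 before taking Noah's own offspring into account.
Sara is albino, so Sara is kk.
Now use Noah's offspring. Probability of each recorded status — pigmented son Daniel: 1/2 if Noah is Kk, 1 if KK; pigmented son Omar: 1/2 if Noah is Kk, 1 if KK; pigmented son Ivan: 1/2 if Noah is Kk, 1 if KK.
Bayes: P(Kk) = 2/3·1/8 / (2/3·1/8 + 1/3·1) = 1/5.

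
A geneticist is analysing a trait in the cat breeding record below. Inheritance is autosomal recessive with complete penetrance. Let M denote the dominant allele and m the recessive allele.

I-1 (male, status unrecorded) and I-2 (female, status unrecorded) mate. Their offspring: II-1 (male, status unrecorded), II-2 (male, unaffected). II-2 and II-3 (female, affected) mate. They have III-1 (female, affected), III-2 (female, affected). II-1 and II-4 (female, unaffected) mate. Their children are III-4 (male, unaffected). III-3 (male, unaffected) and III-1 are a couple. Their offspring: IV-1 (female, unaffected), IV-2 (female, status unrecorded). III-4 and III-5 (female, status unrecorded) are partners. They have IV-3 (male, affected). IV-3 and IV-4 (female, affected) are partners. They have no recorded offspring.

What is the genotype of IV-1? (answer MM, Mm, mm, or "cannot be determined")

From phenotype alone, IV-1 is MM or Mm.
IV-1 is unaffected so carries M and received m from III-1 (mm), so IV-1 is Mm.

Mm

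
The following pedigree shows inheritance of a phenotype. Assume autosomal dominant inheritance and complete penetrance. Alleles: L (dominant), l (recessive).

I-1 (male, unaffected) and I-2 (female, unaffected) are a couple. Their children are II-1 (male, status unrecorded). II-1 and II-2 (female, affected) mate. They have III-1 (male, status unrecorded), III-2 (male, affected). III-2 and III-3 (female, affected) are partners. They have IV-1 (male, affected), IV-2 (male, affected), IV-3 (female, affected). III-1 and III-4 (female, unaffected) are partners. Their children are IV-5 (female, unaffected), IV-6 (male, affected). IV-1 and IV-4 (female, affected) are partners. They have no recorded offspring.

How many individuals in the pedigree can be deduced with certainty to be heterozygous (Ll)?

3

Obligate heterozygotes: III-1 passed L to IV-6 (Ll, whose l came from III-4) and received l from II-1 (ll), so III-1 is Ll; III-2 is affected so carries L and received l from II-1 (ll), so III-2 is Ll; IV-6 is affected so carries L and received l from III-4 (ll), so IV-6 is Ll.
Every other individual is either homozygous by phenotype or has at least one consistent homozygous assignment, so the count is 3.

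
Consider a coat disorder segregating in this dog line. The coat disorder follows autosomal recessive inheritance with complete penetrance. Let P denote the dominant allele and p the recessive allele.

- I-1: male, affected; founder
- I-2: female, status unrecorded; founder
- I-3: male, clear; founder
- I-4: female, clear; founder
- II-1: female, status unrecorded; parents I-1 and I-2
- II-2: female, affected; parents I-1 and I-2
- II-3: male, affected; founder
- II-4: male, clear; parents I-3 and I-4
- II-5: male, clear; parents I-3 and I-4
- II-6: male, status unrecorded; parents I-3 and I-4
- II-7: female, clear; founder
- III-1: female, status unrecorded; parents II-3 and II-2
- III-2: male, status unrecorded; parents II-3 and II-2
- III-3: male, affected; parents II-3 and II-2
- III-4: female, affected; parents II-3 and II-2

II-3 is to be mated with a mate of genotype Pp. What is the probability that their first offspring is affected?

1/2

II-3 is affected, so II-3 is pp.
The cross gives 1/2 Pp : 1/2 pp, so P(offspring is affected) = 1/2.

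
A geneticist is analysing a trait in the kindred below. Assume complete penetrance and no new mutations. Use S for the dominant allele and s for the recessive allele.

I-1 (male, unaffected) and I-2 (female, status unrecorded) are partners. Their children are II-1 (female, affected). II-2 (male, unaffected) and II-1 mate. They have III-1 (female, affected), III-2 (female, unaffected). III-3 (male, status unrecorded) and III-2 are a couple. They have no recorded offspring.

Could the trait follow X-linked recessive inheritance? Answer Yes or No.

Under X-linked recessive, II-1 (affected, female) cannot arise from I-1 (unaffected) × I-2 (unrecorded).

No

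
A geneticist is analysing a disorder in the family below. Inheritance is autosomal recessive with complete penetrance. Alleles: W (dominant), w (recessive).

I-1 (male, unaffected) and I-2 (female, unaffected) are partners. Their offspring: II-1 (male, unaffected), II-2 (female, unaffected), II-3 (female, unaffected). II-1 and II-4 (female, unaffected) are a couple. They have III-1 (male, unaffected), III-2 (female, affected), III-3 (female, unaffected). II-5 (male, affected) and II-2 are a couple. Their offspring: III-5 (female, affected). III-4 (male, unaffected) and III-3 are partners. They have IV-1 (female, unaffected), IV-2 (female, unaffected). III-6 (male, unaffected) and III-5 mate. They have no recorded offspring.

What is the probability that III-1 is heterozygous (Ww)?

2/3

II-1 is unaffected so carries W and passed w to III-2 (ww), so II-1 is Ww.
II-4 is unaffected so carries W and passed w to III-2 (ww), so II-4 is Ww.
Their cross gives offspring ratios 1/4 WW : 1/2 Ww : 1/4 ww. Conditioning on III-1 being unaffected, P(Ww) = 1/2 / 3/4 = 2/3.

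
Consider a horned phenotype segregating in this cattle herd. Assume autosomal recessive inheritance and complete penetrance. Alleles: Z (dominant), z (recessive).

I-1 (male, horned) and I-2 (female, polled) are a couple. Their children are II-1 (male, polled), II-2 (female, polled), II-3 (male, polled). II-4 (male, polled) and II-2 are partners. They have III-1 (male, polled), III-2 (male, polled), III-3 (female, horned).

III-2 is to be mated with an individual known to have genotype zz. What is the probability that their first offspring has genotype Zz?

II-4 is polled so carries Z and passed z to III-3 (zz), so II-4 is Zz.
II-2 is polled so carries Z and received z from I-1 (zz), so II-2 is Zz.
III-2 is a polled offspring of II-4 (Zz) × II-2 (Zz), whose cross gives 1/4 ZZ : 1/2 Zz : 1/4 zz; conditioning on being polled, III-2 is ZZ with probability 1/3, Zz with probability 2/3.
Summing over parental genotype combinations, P(offspring has genotype Zz) = 1/3·1 + 2/3·1/2 = 2/3.

2/3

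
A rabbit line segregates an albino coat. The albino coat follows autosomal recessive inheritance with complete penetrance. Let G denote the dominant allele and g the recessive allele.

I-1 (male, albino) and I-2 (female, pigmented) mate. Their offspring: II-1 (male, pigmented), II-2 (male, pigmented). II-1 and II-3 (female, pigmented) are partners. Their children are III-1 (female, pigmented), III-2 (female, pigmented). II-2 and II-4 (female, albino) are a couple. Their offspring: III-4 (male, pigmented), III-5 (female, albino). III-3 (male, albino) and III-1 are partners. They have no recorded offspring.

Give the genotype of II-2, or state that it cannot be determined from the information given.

Gg

From phenotype alone, II-2 is GG or Gg.
II-2 is pigmented so carries G and received g from I-1 (gg), so II-2 is Gg.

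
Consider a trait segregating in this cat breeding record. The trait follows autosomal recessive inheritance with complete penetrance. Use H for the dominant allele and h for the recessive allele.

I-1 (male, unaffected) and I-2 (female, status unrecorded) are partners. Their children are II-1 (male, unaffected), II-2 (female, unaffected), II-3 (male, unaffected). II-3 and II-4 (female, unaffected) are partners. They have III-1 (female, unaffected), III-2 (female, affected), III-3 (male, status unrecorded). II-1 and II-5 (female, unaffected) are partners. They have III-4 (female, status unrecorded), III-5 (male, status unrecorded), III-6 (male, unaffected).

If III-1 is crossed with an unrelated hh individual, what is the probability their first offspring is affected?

1/3

II-3 is unaffected so carries H and passed h to III-2 (hh), so II-3 is Hh.
II-4 is unaffected so carries H and passed h to III-2 (hh), so II-4 is Hh.
III-1 is an unaffected offspring of II-3 (Hh) × II-4 (Hh), whose cross gives 1/4 HH : 1/2 Hh : 1/4 hh; conditioning on being unaffected, III-1 is HH with probability 1/3, Hh with probability 2/3.
Summing over parental genotype combinations, P(offspring is affected) = 2/3·1/2 = 1/3.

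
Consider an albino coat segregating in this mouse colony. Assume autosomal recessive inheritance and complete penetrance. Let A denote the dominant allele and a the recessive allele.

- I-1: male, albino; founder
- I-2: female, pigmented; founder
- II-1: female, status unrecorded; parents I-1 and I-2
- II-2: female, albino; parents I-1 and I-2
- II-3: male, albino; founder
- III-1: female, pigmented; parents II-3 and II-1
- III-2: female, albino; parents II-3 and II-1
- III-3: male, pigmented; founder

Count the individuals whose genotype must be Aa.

3

Obligate heterozygotes: I-2 is pigmented so carries A and passed a to II-2 (aa), so I-2 is Aa; II-1 passed A to III-1 (Aa, whose a came from II-3) and received a from I-1 (aa), so II-1 is Aa; III-1 is pigmented so carries A and received a from II-3 (aa), so III-1 is Aa.
Every other individual is either homozygous by phenotype or has at least one consistent homozygous assignment, so the count is 3.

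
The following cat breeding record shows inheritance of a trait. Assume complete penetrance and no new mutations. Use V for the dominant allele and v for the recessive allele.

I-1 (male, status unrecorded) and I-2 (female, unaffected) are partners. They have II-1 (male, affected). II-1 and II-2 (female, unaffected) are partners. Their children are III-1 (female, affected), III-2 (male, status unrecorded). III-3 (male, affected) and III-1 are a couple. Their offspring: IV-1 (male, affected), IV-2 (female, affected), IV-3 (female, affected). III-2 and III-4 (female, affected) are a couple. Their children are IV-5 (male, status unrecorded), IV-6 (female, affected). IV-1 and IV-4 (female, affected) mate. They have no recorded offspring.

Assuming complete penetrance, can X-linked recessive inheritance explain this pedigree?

A consistent assignment under X-linked recessive exists: I-1 X^V Y, I-2 X^V X^v, II-1 X^v Y, II-2 X^V X^v, III-1 X^v X^v, III-2 X^v Y, III-3 X^v Y, III-4 X^v X^v, IV-1 X^v Y, IV-2 X^v X^v, IV-3 X^v X^v, IV-4 X^v X^v, IV-5 X^v Y, IV-6 X^v X^v.
In this assignment every recorded phenotype matches its genotype and every non-founder's genotype is obtainable from its parents' genotypes, so the pedigree is consistent.

Yes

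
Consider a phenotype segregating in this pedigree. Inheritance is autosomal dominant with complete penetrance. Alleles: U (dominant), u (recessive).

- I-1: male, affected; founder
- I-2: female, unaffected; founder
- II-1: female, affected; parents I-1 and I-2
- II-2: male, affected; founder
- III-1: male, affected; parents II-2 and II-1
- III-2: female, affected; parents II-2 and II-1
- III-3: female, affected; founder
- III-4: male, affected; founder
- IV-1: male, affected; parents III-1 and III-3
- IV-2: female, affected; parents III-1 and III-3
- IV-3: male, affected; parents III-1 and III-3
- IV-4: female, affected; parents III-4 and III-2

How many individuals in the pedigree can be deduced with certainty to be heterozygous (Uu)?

Obligate heterozygotes: II-1 is affected so carries U and received u from I-2 (uu), so II-1 is Uu.
Every other individual is either homozygous by phenotype or has at least one consistent homozygous assignment, so the count is 1.

1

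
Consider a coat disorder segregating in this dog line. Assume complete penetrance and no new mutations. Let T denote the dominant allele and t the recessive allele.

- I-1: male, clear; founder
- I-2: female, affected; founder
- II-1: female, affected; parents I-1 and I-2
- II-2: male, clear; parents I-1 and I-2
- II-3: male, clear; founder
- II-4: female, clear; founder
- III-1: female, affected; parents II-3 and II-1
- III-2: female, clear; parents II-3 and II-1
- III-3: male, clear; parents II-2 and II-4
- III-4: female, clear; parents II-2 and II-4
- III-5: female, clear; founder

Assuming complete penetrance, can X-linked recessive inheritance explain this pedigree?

No

Under X-linked recessive, II-1 (affected, female) cannot arise from I-1 (clear) × I-2 (affected).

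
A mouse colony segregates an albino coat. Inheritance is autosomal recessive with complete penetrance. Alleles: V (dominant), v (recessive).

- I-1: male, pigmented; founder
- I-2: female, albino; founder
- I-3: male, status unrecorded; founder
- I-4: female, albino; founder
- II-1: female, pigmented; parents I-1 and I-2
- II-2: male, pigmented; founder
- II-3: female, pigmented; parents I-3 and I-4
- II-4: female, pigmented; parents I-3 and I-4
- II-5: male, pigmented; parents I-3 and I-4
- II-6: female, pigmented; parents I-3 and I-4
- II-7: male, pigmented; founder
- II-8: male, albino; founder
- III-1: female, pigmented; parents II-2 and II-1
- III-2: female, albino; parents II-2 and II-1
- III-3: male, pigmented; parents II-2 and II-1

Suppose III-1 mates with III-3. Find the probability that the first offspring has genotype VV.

II-2 is pigmented so carries V and passed v to III-2 (vv), so II-2 is Vv.
II-1 is pigmented so carries V and received v from I-2 (vv), so II-1 is Vv.
III-1 is a pigmented offspring of II-2 (Vv) × II-1 (Vv), whose cross gives 1/4 VV : 1/2 Vv : 1/4 vv; conditioning on being pigmented, III-1 is VV with probability 1/3, Vv with probability 2/3.
III-3 is a pigmented offspring of II-2 (Vv) × II-1 (Vv), whose cross gives 1/4 VV : 1/2 Vv : 1/4 vv; conditioning on being pigmented, III-3 is VV with probability 1/3, Vv with probability 2/3.
Summing over parental genotype combinations, P(offspring has genotype VV) = 1/9·1 + 2/9·1/2 + 2/9·1/2 + 4/9·1/4 = 4/9.

4/9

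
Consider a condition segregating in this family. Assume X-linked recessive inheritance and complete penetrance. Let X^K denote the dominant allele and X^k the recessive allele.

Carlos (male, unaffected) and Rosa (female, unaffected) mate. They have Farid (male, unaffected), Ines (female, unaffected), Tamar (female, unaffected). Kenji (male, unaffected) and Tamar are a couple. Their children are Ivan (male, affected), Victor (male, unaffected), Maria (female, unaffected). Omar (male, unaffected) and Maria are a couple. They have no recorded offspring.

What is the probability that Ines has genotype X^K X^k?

Carlos is unaffected, so Carlos is X^K Y.
Rosa is unaffected so carries K and passed k to Tamar (X^K X^k, whose K came from Carlos), so Rosa is X^K X^k.
Their cross gives offspring ratios 1/2 X^K X^K : 1/2 X^K X^k. Conditioning on Ines being unaffected, P(X^K X^k) = 1/2 / 1 = 1/2.

1/2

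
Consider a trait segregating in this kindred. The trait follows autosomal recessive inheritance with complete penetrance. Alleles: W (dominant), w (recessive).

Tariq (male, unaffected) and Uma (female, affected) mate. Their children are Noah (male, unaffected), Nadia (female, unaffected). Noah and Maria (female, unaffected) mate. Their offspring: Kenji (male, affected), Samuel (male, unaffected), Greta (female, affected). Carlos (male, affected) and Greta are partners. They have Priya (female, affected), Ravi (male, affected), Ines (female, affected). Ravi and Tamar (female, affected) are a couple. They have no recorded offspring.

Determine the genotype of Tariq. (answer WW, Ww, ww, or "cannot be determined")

Tariq's phenotype allows WW or Ww, and no parent or child forces a single allele at both positions; consistent genotype assignments exist with Tariq as WW or Ww.

cannot be determined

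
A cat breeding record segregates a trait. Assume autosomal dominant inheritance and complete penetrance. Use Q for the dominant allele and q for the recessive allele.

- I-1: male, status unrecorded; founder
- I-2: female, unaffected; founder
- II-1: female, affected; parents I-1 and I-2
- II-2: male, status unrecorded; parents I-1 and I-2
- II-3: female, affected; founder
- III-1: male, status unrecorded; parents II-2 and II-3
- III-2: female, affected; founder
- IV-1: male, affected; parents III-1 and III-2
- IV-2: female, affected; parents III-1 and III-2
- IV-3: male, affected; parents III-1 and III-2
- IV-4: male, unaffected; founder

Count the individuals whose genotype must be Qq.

Obligate heterozygotes: II-1 is affected so carries Q and received q from I-2 (qq), so II-1 is Qq.
Every other individual is either homozygous by phenotype or has at least one consistent homozygous assignment, so the count is 1.

1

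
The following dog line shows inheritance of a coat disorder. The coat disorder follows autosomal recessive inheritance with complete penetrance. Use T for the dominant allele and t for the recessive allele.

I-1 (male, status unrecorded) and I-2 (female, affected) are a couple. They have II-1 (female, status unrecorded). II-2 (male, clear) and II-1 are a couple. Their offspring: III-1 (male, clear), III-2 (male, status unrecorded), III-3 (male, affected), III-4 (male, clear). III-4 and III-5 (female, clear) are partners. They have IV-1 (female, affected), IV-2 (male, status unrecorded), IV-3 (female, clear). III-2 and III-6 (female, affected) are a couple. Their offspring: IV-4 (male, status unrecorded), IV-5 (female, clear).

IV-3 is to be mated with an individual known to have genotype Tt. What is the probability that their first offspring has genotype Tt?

1/2

III-4 is clear so carries T and passed t to IV-1 (tt), so III-4 is Tt.
III-5 is clear so carries T and passed t to IV-1 (tt), so III-5 is Tt.
IV-3 is a clear offspring of III-4 (Tt) × III-5 (Tt), whose cross gives 1/4 TT : 1/2 Tt : 1/4 tt; conditioning on being clear, IV-3 is TT with probability 1/3, Tt with probability 2/3.
Summing over parental genotype combinations, P(offspring has genotype Tt) = 1/3·1/2 + 2/3·1/2 = 1/2.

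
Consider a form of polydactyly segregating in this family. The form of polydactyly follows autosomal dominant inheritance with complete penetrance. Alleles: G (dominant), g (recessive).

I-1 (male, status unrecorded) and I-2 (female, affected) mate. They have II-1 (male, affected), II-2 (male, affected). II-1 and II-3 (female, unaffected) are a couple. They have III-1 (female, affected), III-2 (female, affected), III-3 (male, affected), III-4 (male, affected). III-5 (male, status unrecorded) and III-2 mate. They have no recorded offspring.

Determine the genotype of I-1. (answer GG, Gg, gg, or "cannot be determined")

I-1's phenotype is unrecorded, and no parent or child forces a single allele at both positions; consistent genotype assignments exist with I-1 as GG or Gg or gg.

cannot be determined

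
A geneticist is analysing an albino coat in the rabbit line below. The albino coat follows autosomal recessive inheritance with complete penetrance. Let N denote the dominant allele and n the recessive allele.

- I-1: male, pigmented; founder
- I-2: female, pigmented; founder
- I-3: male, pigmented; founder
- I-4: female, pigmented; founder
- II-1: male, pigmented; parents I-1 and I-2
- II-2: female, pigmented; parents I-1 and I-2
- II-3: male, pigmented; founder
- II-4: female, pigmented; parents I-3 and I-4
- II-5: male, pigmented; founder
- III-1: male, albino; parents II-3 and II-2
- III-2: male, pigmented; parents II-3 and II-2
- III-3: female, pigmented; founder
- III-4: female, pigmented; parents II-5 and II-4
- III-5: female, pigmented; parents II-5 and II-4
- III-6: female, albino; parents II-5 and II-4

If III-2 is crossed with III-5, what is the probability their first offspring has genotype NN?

II-3 is pigmented so carries N and passed n to III-1 (nn), so II-3 is Nn.
II-2 is pigmented so carries N and passed n to III-1 (nn), so II-2 is Nn.
III-2 is a pigmented offspring of II-3 (Nn) × II-2 (Nn), whose cross gives 1/4 NN : 1/2 Nn : 1/4 nn; conditioning on being pigmented, III-2 is NN with probability 1/3, Nn with probability 2/3.
II-5 is pigmented so carries N and passed n to III-6 (nn), so II-5 is Nn.
II-4 is pigmented so carries N and passed n to III-6 (nn), so II-4 is Nn.
III-5 is a pigmented offspring of II-5 (Nn) × II-4 (Nn), whose cross gives 1/4 NN : 1/2 Nn : 1/4 nn; conditioning on being pigmented, III-5 is NN with probability 1/3, Nn with probability 2/3.
Summing over parental genotype combinations, P(offspring has genotype NN) = 1/9·1 + 2/9·1/2 + 2/9·1/2 + 4/9·1/4 = 4/9.

4/9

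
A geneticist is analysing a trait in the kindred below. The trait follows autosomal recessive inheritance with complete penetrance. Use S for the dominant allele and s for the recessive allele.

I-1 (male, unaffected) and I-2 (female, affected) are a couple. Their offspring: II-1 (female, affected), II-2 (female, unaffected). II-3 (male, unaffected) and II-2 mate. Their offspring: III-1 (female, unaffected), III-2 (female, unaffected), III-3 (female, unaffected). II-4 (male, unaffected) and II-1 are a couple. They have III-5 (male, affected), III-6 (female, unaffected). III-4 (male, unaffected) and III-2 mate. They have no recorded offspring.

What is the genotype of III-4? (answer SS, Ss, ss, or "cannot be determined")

III-4's phenotype allows SS or Ss, and no parent or child forces a single allele at both positions; consistent genotype assignments exist with III-4 as SS or Ss.

cannot be determined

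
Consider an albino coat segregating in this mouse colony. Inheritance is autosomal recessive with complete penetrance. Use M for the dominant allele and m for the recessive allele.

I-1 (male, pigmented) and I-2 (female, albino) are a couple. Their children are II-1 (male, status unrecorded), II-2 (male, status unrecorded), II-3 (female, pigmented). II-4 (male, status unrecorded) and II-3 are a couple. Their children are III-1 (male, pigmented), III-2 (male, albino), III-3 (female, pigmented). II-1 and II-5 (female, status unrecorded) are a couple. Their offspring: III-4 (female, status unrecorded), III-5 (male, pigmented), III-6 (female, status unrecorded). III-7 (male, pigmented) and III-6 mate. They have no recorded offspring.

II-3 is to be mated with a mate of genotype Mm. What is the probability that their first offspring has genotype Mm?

II-3 is pigmented so carries M and received m from I-2 (mm), so II-3 is Mm.
The cross gives 1/4 MM : 1/2 Mm : 1/4 mm, so P(offspring has genotype Mm) = 1/2.

1/2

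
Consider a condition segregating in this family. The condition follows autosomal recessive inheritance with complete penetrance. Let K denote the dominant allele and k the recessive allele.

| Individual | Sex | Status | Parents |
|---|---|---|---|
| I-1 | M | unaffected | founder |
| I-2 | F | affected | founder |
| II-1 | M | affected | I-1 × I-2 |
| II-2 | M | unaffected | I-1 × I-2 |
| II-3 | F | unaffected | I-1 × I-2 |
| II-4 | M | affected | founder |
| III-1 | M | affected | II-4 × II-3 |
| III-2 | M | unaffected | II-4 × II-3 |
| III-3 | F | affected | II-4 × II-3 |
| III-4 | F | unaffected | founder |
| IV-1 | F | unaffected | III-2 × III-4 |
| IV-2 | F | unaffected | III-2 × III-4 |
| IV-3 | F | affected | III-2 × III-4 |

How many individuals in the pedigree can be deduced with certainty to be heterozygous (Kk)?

5

Obligate heterozygotes: I-1 is unaffected so carries K and passed k to II-1 (kk), so I-1 is Kk; II-2 is unaffected so carries K and received k from I-2 (kk), so II-2 is Kk; II-3 is unaffected so carries K and received k from I-2 (kk), so II-3 is Kk; III-2 is unaffected so carries K and received k from II-4 (kk), so III-2 is Kk; III-4 is unaffected so carries K and passed k to IV-3 (kk), so III-4 is Kk.
Every other individual is either homozygous by phenotype or has at least one consistent homozygous assignment, so the count is 5.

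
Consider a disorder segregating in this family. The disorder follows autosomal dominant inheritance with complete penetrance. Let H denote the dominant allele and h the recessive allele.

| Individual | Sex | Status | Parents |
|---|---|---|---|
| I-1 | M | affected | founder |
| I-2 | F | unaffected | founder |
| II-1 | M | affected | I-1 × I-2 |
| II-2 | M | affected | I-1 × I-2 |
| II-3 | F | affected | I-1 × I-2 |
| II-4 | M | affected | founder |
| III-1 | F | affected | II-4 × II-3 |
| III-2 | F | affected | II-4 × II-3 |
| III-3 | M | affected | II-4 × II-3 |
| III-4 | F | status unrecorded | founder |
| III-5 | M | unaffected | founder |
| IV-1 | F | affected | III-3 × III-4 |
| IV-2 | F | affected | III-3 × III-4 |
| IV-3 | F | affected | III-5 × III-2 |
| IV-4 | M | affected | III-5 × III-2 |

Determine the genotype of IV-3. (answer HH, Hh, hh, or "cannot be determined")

From phenotype alone, IV-3 is HH or Hh.
IV-3 is affected so carries H and received h from III-5 (hh), so IV-3 is Hh.

Hh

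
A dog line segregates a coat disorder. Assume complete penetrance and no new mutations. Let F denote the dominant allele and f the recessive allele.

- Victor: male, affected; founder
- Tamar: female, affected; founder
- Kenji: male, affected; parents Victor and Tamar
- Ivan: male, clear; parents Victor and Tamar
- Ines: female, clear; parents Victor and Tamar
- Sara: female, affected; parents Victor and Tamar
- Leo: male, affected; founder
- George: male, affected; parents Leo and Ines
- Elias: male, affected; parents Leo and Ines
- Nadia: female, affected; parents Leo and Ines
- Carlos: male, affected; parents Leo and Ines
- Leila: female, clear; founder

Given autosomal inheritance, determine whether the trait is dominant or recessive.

Victor and Tamar are both affected yet have a clear child Ivan. Under a recessive model two affected parents are homozygous and every child would be affected, so the trait cannot be recessive.

dominant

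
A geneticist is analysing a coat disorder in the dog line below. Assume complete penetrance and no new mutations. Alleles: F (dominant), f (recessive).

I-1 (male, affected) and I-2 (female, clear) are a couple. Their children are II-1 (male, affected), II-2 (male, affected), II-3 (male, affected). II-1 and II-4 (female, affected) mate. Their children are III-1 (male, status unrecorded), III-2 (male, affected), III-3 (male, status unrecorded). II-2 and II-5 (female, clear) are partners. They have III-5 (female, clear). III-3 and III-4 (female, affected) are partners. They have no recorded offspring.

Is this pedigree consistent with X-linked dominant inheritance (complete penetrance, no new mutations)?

No

Under X-linked dominant, II-1 (affected, male) cannot arise from I-1 (affected) × I-2 (clear).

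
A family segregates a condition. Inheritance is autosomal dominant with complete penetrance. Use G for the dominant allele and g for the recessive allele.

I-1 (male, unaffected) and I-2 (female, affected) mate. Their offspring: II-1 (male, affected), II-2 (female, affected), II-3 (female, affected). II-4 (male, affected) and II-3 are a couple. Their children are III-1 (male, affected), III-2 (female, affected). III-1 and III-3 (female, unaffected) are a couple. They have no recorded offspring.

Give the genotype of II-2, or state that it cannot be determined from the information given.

Gg

From phenotype alone, II-2 is GG or Gg.
II-2 is affected so carries G and received g from I-1 (gg), so II-2 is Gg.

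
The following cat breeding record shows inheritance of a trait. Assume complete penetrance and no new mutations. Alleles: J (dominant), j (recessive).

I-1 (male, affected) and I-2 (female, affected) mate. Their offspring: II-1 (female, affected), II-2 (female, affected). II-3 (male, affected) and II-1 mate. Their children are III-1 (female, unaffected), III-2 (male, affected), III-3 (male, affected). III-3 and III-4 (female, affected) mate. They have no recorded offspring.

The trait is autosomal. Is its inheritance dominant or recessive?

II-3 and II-1 are both affected yet have an unaffected child III-1. Under a recessive model two affected parents are homozygous and every child would be affected, so the trait cannot be recessive.

dominant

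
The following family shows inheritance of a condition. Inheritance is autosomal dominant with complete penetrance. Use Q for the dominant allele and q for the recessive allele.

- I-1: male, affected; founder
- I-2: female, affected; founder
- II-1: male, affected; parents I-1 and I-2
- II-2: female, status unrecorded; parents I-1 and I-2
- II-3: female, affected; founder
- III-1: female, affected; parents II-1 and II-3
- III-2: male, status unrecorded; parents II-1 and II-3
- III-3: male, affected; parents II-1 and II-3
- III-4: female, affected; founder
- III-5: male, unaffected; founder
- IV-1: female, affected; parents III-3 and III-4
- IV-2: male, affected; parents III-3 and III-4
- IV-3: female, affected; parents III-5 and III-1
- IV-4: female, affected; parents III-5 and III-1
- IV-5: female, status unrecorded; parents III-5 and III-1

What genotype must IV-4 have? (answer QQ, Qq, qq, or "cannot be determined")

From phenotype alone, IV-4 is QQ or Qq.
IV-4 is affected so carries Q and received q from III-5 (qq), so IV-4 is Qq.

Qq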